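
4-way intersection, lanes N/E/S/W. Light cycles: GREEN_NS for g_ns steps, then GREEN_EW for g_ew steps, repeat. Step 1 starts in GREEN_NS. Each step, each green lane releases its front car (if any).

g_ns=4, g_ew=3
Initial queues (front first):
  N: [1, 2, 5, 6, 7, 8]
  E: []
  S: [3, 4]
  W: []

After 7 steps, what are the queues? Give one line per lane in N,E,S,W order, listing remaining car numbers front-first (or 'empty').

Step 1 [NS]: N:car1-GO,E:wait,S:car3-GO,W:wait | queues: N=5 E=0 S=1 W=0
Step 2 [NS]: N:car2-GO,E:wait,S:car4-GO,W:wait | queues: N=4 E=0 S=0 W=0
Step 3 [NS]: N:car5-GO,E:wait,S:empty,W:wait | queues: N=3 E=0 S=0 W=0
Step 4 [NS]: N:car6-GO,E:wait,S:empty,W:wait | queues: N=2 E=0 S=0 W=0
Step 5 [EW]: N:wait,E:empty,S:wait,W:empty | queues: N=2 E=0 S=0 W=0
Step 6 [EW]: N:wait,E:empty,S:wait,W:empty | queues: N=2 E=0 S=0 W=0
Step 7 [EW]: N:wait,E:empty,S:wait,W:empty | queues: N=2 E=0 S=0 W=0

N: 7 8
E: empty
S: empty
W: empty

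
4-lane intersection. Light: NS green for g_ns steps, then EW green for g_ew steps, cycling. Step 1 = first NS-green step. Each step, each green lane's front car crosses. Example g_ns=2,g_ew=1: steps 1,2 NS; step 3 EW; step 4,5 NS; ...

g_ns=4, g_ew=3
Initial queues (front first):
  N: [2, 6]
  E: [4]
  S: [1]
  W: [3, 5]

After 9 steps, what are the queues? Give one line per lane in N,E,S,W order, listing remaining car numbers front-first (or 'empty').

Step 1 [NS]: N:car2-GO,E:wait,S:car1-GO,W:wait | queues: N=1 E=1 S=0 W=2
Step 2 [NS]: N:car6-GO,E:wait,S:empty,W:wait | queues: N=0 E=1 S=0 W=2
Step 3 [NS]: N:empty,E:wait,S:empty,W:wait | queues: N=0 E=1 S=0 W=2
Step 4 [NS]: N:empty,E:wait,S:empty,W:wait | queues: N=0 E=1 S=0 W=2
Step 5 [EW]: N:wait,E:car4-GO,S:wait,W:car3-GO | queues: N=0 E=0 S=0 W=1
Step 6 [EW]: N:wait,E:empty,S:wait,W:car5-GO | queues: N=0 E=0 S=0 W=0

N: empty
E: empty
S: empty
W: empty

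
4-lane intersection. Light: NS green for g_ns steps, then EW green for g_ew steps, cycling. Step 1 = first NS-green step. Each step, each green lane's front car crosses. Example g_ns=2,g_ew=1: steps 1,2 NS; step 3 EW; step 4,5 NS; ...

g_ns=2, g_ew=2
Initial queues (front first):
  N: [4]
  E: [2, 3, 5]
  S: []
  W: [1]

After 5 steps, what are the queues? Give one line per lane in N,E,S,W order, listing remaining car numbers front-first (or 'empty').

Step 1 [NS]: N:car4-GO,E:wait,S:empty,W:wait | queues: N=0 E=3 S=0 W=1
Step 2 [NS]: N:empty,E:wait,S:empty,W:wait | queues: N=0 E=3 S=0 W=1
Step 3 [EW]: N:wait,E:car2-GO,S:wait,W:car1-GO | queues: N=0 E=2 S=0 W=0
Step 4 [EW]: N:wait,E:car3-GO,S:wait,W:empty | queues: N=0 E=1 S=0 W=0
Step 5 [NS]: N:empty,E:wait,S:empty,W:wait | queues: N=0 E=1 S=0 W=0

N: empty
E: 5
S: empty
W: empty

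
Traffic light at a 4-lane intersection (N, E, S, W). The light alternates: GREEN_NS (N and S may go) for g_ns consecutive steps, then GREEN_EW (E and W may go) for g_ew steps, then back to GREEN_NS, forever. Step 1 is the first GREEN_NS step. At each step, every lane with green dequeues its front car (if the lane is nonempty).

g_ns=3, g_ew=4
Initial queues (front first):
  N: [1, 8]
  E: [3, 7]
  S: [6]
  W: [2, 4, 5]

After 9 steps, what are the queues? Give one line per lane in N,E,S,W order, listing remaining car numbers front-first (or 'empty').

Step 1 [NS]: N:car1-GO,E:wait,S:car6-GO,W:wait | queues: N=1 E=2 S=0 W=3
Step 2 [NS]: N:car8-GO,E:wait,S:empty,W:wait | queues: N=0 E=2 S=0 W=3
Step 3 [NS]: N:empty,E:wait,S:empty,W:wait | queues: N=0 E=2 S=0 W=3
Step 4 [EW]: N:wait,E:car3-GO,S:wait,W:car2-GO | queues: N=0 E=1 S=0 W=2
Step 5 [EW]: N:wait,E:car7-GO,S:wait,W:car4-GO | queues: N=0 E=0 S=0 W=1
Step 6 [EW]: N:wait,E:empty,S:wait,W:car5-GO | queues: N=0 E=0 S=0 W=0

N: empty
E: empty
S: empty
W: empty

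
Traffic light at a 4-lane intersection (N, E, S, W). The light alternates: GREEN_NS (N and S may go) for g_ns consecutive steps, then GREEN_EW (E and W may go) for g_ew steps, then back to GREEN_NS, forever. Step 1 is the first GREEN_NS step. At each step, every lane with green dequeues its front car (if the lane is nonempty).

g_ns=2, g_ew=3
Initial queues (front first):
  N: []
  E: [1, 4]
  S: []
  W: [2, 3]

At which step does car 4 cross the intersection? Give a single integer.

Step 1 [NS]: N:empty,E:wait,S:empty,W:wait | queues: N=0 E=2 S=0 W=2
Step 2 [NS]: N:empty,E:wait,S:empty,W:wait | queues: N=0 E=2 S=0 W=2
Step 3 [EW]: N:wait,E:car1-GO,S:wait,W:car2-GO | queues: N=0 E=1 S=0 W=1
Step 4 [EW]: N:wait,E:car4-GO,S:wait,W:car3-GO | queues: N=0 E=0 S=0 W=0
Car 4 crosses at step 4

4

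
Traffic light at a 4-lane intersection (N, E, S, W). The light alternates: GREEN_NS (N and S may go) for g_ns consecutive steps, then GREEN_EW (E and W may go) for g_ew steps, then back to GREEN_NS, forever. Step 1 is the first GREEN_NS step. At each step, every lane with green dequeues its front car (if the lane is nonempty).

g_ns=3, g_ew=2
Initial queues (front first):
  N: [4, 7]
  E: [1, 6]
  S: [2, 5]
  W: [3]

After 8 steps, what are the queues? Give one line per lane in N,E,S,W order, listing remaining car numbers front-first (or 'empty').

Step 1 [NS]: N:car4-GO,E:wait,S:car2-GO,W:wait | queues: N=1 E=2 S=1 W=1
Step 2 [NS]: N:car7-GO,E:wait,S:car5-GO,W:wait | queues: N=0 E=2 S=0 W=1
Step 3 [NS]: N:empty,E:wait,S:empty,W:wait | queues: N=0 E=2 S=0 W=1
Step 4 [EW]: N:wait,E:car1-GO,S:wait,W:car3-GO | queues: N=0 E=1 S=0 W=0
Step 5 [EW]: N:wait,E:car6-GO,S:wait,W:empty | queues: N=0 E=0 S=0 W=0

N: empty
E: empty
S: empty
W: empty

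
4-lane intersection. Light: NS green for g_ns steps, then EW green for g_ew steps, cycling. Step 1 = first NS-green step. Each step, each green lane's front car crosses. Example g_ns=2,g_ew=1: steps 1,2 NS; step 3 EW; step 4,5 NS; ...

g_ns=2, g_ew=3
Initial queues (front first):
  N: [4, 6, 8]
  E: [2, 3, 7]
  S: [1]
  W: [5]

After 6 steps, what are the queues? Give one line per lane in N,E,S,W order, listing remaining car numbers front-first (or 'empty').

Step 1 [NS]: N:car4-GO,E:wait,S:car1-GO,W:wait | queues: N=2 E=3 S=0 W=1
Step 2 [NS]: N:car6-GO,E:wait,S:empty,W:wait | queues: N=1 E=3 S=0 W=1
Step 3 [EW]: N:wait,E:car2-GO,S:wait,W:car5-GO | queues: N=1 E=2 S=0 W=0
Step 4 [EW]: N:wait,E:car3-GO,S:wait,W:empty | queues: N=1 E=1 S=0 W=0
Step 5 [EW]: N:wait,E:car7-GO,S:wait,W:empty | queues: N=1 E=0 S=0 W=0
Step 6 [NS]: N:car8-GO,E:wait,S:empty,W:wait | queues: N=0 E=0 S=0 W=0

N: empty
E: empty
S: empty
W: empty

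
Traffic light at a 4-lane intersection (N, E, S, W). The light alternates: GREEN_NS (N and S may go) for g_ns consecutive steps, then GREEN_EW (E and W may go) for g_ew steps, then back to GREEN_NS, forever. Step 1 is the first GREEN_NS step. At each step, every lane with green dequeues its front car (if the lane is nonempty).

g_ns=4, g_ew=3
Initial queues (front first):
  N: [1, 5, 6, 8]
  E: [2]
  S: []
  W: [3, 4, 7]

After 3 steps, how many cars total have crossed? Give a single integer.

Answer: 3

Derivation:
Step 1 [NS]: N:car1-GO,E:wait,S:empty,W:wait | queues: N=3 E=1 S=0 W=3
Step 2 [NS]: N:car5-GO,E:wait,S:empty,W:wait | queues: N=2 E=1 S=0 W=3
Step 3 [NS]: N:car6-GO,E:wait,S:empty,W:wait | queues: N=1 E=1 S=0 W=3
Cars crossed by step 3: 3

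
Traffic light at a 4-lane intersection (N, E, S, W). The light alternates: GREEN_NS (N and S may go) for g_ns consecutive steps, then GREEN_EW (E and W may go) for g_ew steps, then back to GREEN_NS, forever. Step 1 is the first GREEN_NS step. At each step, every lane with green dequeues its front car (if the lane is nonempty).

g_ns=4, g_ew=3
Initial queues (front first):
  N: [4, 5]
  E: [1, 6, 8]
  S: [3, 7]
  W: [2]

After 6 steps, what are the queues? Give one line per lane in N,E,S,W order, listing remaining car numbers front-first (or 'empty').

Step 1 [NS]: N:car4-GO,E:wait,S:car3-GO,W:wait | queues: N=1 E=3 S=1 W=1
Step 2 [NS]: N:car5-GO,E:wait,S:car7-GO,W:wait | queues: N=0 E=3 S=0 W=1
Step 3 [NS]: N:empty,E:wait,S:empty,W:wait | queues: N=0 E=3 S=0 W=1
Step 4 [NS]: N:empty,E:wait,S:empty,W:wait | queues: N=0 E=3 S=0 W=1
Step 5 [EW]: N:wait,E:car1-GO,S:wait,W:car2-GO | queues: N=0 E=2 S=0 W=0
Step 6 [EW]: N:wait,E:car6-GO,S:wait,W:empty | queues: N=0 E=1 S=0 W=0

N: empty
E: 8
S: empty
W: empty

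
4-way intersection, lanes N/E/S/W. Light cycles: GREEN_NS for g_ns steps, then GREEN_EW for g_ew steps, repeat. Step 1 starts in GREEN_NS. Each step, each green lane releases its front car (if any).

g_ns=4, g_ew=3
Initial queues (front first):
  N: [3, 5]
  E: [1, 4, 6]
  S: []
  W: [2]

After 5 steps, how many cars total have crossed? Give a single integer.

Answer: 4

Derivation:
Step 1 [NS]: N:car3-GO,E:wait,S:empty,W:wait | queues: N=1 E=3 S=0 W=1
Step 2 [NS]: N:car5-GO,E:wait,S:empty,W:wait | queues: N=0 E=3 S=0 W=1
Step 3 [NS]: N:empty,E:wait,S:empty,W:wait | queues: N=0 E=3 S=0 W=1
Step 4 [NS]: N:empty,E:wait,S:empty,W:wait | queues: N=0 E=3 S=0 W=1
Step 5 [EW]: N:wait,E:car1-GO,S:wait,W:car2-GO | queues: N=0 E=2 S=0 W=0
Cars crossed by step 5: 4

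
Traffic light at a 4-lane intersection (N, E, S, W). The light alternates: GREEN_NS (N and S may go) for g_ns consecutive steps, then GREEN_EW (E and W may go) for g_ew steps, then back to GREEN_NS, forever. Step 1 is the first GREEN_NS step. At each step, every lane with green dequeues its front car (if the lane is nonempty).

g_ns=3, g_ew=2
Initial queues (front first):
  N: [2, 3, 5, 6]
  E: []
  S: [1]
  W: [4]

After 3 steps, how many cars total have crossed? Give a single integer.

Step 1 [NS]: N:car2-GO,E:wait,S:car1-GO,W:wait | queues: N=3 E=0 S=0 W=1
Step 2 [NS]: N:car3-GO,E:wait,S:empty,W:wait | queues: N=2 E=0 S=0 W=1
Step 3 [NS]: N:car5-GO,E:wait,S:empty,W:wait | queues: N=1 E=0 S=0 W=1
Cars crossed by step 3: 4

Answer: 4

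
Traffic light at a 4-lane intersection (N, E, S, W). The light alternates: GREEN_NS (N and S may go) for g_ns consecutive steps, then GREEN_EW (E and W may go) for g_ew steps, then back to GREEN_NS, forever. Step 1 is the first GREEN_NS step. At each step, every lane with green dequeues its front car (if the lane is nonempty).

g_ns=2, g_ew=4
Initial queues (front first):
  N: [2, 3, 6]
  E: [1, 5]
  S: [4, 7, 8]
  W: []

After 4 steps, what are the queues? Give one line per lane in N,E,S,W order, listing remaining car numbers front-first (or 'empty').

Step 1 [NS]: N:car2-GO,E:wait,S:car4-GO,W:wait | queues: N=2 E=2 S=2 W=0
Step 2 [NS]: N:car3-GO,E:wait,S:car7-GO,W:wait | queues: N=1 E=2 S=1 W=0
Step 3 [EW]: N:wait,E:car1-GO,S:wait,W:empty | queues: N=1 E=1 S=1 W=0
Step 4 [EW]: N:wait,E:car5-GO,S:wait,W:empty | queues: N=1 E=0 S=1 W=0

N: 6
E: empty
S: 8
W: empty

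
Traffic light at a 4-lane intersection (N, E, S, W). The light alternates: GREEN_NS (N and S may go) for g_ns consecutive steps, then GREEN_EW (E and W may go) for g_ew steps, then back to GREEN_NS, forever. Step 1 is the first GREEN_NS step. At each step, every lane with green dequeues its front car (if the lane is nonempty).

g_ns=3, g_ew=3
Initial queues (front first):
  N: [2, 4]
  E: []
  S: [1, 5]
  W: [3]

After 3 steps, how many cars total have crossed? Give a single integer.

Step 1 [NS]: N:car2-GO,E:wait,S:car1-GO,W:wait | queues: N=1 E=0 S=1 W=1
Step 2 [NS]: N:car4-GO,E:wait,S:car5-GO,W:wait | queues: N=0 E=0 S=0 W=1
Step 3 [NS]: N:empty,E:wait,S:empty,W:wait | queues: N=0 E=0 S=0 W=1
Cars crossed by step 3: 4

Answer: 4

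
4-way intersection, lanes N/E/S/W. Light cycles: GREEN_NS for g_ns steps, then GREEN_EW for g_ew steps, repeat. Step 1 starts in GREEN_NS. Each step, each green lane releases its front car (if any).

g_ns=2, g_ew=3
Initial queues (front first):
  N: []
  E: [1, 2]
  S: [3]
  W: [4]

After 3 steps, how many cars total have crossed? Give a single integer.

Step 1 [NS]: N:empty,E:wait,S:car3-GO,W:wait | queues: N=0 E=2 S=0 W=1
Step 2 [NS]: N:empty,E:wait,S:empty,W:wait | queues: N=0 E=2 S=0 W=1
Step 3 [EW]: N:wait,E:car1-GO,S:wait,W:car4-GO | queues: N=0 E=1 S=0 W=0
Cars crossed by step 3: 3

Answer: 3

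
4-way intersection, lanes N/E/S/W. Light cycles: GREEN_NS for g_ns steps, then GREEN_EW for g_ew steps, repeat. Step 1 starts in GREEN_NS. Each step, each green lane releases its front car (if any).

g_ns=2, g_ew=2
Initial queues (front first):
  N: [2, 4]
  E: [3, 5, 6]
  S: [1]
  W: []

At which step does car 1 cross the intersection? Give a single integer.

Step 1 [NS]: N:car2-GO,E:wait,S:car1-GO,W:wait | queues: N=1 E=3 S=0 W=0
Step 2 [NS]: N:car4-GO,E:wait,S:empty,W:wait | queues: N=0 E=3 S=0 W=0
Step 3 [EW]: N:wait,E:car3-GO,S:wait,W:empty | queues: N=0 E=2 S=0 W=0
Step 4 [EW]: N:wait,E:car5-GO,S:wait,W:empty | queues: N=0 E=1 S=0 W=0
Step 5 [NS]: N:empty,E:wait,S:empty,W:wait | queues: N=0 E=1 S=0 W=0
Step 6 [NS]: N:empty,E:wait,S:empty,W:wait | queues: N=0 E=1 S=0 W=0
Step 7 [EW]: N:wait,E:car6-GO,S:wait,W:empty | queues: N=0 E=0 S=0 W=0
Car 1 crosses at step 1

1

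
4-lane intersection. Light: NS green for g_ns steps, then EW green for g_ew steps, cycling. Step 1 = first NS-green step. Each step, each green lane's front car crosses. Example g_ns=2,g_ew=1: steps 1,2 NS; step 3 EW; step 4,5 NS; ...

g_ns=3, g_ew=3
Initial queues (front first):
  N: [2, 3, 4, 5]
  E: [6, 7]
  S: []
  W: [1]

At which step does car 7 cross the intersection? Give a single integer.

Step 1 [NS]: N:car2-GO,E:wait,S:empty,W:wait | queues: N=3 E=2 S=0 W=1
Step 2 [NS]: N:car3-GO,E:wait,S:empty,W:wait | queues: N=2 E=2 S=0 W=1
Step 3 [NS]: N:car4-GO,E:wait,S:empty,W:wait | queues: N=1 E=2 S=0 W=1
Step 4 [EW]: N:wait,E:car6-GO,S:wait,W:car1-GO | queues: N=1 E=1 S=0 W=0
Step 5 [EW]: N:wait,E:car7-GO,S:wait,W:empty | queues: N=1 E=0 S=0 W=0
Step 6 [EW]: N:wait,E:empty,S:wait,W:empty | queues: N=1 E=0 S=0 W=0
Step 7 [NS]: N:car5-GO,E:wait,S:empty,W:wait | queues: N=0 E=0 S=0 W=0
Car 7 crosses at step 5

5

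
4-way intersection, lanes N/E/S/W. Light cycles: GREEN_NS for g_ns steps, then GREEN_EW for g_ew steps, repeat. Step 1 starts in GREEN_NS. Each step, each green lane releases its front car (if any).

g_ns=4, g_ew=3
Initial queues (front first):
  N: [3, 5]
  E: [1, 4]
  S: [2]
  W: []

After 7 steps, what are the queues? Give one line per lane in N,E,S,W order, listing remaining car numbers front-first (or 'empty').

Step 1 [NS]: N:car3-GO,E:wait,S:car2-GO,W:wait | queues: N=1 E=2 S=0 W=0
Step 2 [NS]: N:car5-GO,E:wait,S:empty,W:wait | queues: N=0 E=2 S=0 W=0
Step 3 [NS]: N:empty,E:wait,S:empty,W:wait | queues: N=0 E=2 S=0 W=0
Step 4 [NS]: N:empty,E:wait,S:empty,W:wait | queues: N=0 E=2 S=0 W=0
Step 5 [EW]: N:wait,E:car1-GO,S:wait,W:empty | queues: N=0 E=1 S=0 W=0
Step 6 [EW]: N:wait,E:car4-GO,S:wait,W:empty | queues: N=0 E=0 S=0 W=0

N: empty
E: empty
S: empty
W: empty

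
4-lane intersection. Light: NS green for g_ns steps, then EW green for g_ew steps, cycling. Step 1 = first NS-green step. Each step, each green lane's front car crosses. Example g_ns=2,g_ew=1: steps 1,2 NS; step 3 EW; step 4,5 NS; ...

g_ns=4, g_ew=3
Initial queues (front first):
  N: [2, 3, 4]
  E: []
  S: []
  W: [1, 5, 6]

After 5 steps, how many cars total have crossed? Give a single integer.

Step 1 [NS]: N:car2-GO,E:wait,S:empty,W:wait | queues: N=2 E=0 S=0 W=3
Step 2 [NS]: N:car3-GO,E:wait,S:empty,W:wait | queues: N=1 E=0 S=0 W=3
Step 3 [NS]: N:car4-GO,E:wait,S:empty,W:wait | queues: N=0 E=0 S=0 W=3
Step 4 [NS]: N:empty,E:wait,S:empty,W:wait | queues: N=0 E=0 S=0 W=3
Step 5 [EW]: N:wait,E:empty,S:wait,W:car1-GO | queues: N=0 E=0 S=0 W=2
Cars crossed by step 5: 4

Answer: 4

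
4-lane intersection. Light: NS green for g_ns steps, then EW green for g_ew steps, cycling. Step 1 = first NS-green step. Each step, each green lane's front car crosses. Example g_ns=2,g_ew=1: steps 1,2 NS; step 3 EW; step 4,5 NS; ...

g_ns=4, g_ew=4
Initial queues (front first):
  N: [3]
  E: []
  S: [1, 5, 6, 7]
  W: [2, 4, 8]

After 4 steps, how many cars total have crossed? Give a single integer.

Answer: 5

Derivation:
Step 1 [NS]: N:car3-GO,E:wait,S:car1-GO,W:wait | queues: N=0 E=0 S=3 W=3
Step 2 [NS]: N:empty,E:wait,S:car5-GO,W:wait | queues: N=0 E=0 S=2 W=3
Step 3 [NS]: N:empty,E:wait,S:car6-GO,W:wait | queues: N=0 E=0 S=1 W=3
Step 4 [NS]: N:empty,E:wait,S:car7-GO,W:wait | queues: N=0 E=0 S=0 W=3
Cars crossed by step 4: 5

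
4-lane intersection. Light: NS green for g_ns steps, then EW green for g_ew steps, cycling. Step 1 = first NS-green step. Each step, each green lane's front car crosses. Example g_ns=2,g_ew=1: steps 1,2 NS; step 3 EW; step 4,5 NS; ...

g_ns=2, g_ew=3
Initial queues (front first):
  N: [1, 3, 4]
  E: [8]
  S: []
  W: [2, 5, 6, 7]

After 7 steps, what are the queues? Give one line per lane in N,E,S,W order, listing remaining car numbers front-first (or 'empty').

Step 1 [NS]: N:car1-GO,E:wait,S:empty,W:wait | queues: N=2 E=1 S=0 W=4
Step 2 [NS]: N:car3-GO,E:wait,S:empty,W:wait | queues: N=1 E=1 S=0 W=4
Step 3 [EW]: N:wait,E:car8-GO,S:wait,W:car2-GO | queues: N=1 E=0 S=0 W=3
Step 4 [EW]: N:wait,E:empty,S:wait,W:car5-GO | queues: N=1 E=0 S=0 W=2
Step 5 [EW]: N:wait,E:empty,S:wait,W:car6-GO | queues: N=1 E=0 S=0 W=1
Step 6 [NS]: N:car4-GO,E:wait,S:empty,W:wait | queues: N=0 E=0 S=0 W=1
Step 7 [NS]: N:empty,E:wait,S:empty,W:wait | queues: N=0 E=0 S=0 W=1

N: empty
E: empty
S: empty
W: 7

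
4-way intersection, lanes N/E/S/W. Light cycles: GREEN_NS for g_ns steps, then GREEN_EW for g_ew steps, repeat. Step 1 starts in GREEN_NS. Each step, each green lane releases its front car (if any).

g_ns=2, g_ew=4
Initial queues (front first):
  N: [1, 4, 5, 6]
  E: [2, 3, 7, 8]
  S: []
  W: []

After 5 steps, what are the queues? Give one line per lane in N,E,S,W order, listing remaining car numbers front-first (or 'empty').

Step 1 [NS]: N:car1-GO,E:wait,S:empty,W:wait | queues: N=3 E=4 S=0 W=0
Step 2 [NS]: N:car4-GO,E:wait,S:empty,W:wait | queues: N=2 E=4 S=0 W=0
Step 3 [EW]: N:wait,E:car2-GO,S:wait,W:empty | queues: N=2 E=3 S=0 W=0
Step 4 [EW]: N:wait,E:car3-GO,S:wait,W:empty | queues: N=2 E=2 S=0 W=0
Step 5 [EW]: N:wait,E:car7-GO,S:wait,W:empty | queues: N=2 E=1 S=0 W=0

N: 5 6
E: 8
S: empty
W: empty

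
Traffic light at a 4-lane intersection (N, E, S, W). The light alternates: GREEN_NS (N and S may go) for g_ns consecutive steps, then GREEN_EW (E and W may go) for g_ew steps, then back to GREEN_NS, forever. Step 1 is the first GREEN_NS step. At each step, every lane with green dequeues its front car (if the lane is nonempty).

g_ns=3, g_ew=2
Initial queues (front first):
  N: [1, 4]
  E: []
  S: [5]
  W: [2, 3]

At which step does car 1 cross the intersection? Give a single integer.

Step 1 [NS]: N:car1-GO,E:wait,S:car5-GO,W:wait | queues: N=1 E=0 S=0 W=2
Step 2 [NS]: N:car4-GO,E:wait,S:empty,W:wait | queues: N=0 E=0 S=0 W=2
Step 3 [NS]: N:empty,E:wait,S:empty,W:wait | queues: N=0 E=0 S=0 W=2
Step 4 [EW]: N:wait,E:empty,S:wait,W:car2-GO | queues: N=0 E=0 S=0 W=1
Step 5 [EW]: N:wait,E:empty,S:wait,W:car3-GO | queues: N=0 E=0 S=0 W=0
Car 1 crosses at step 1

1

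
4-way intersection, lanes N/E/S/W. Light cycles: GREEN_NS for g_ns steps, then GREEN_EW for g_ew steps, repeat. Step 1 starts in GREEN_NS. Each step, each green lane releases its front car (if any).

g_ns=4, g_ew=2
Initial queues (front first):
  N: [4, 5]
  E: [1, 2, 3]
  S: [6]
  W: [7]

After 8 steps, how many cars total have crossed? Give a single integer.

Step 1 [NS]: N:car4-GO,E:wait,S:car6-GO,W:wait | queues: N=1 E=3 S=0 W=1
Step 2 [NS]: N:car5-GO,E:wait,S:empty,W:wait | queues: N=0 E=3 S=0 W=1
Step 3 [NS]: N:empty,E:wait,S:empty,W:wait | queues: N=0 E=3 S=0 W=1
Step 4 [NS]: N:empty,E:wait,S:empty,W:wait | queues: N=0 E=3 S=0 W=1
Step 5 [EW]: N:wait,E:car1-GO,S:wait,W:car7-GO | queues: N=0 E=2 S=0 W=0
Step 6 [EW]: N:wait,E:car2-GO,S:wait,W:empty | queues: N=0 E=1 S=0 W=0
Step 7 [NS]: N:empty,E:wait,S:empty,W:wait | queues: N=0 E=1 S=0 W=0
Step 8 [NS]: N:empty,E:wait,S:empty,W:wait | queues: N=0 E=1 S=0 W=0
Cars crossed by step 8: 6

Answer: 6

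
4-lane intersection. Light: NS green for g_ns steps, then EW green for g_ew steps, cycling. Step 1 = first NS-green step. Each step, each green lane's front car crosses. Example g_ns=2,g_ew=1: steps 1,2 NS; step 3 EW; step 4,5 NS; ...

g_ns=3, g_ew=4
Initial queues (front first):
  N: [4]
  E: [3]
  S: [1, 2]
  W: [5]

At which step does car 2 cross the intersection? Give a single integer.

Step 1 [NS]: N:car4-GO,E:wait,S:car1-GO,W:wait | queues: N=0 E=1 S=1 W=1
Step 2 [NS]: N:empty,E:wait,S:car2-GO,W:wait | queues: N=0 E=1 S=0 W=1
Step 3 [NS]: N:empty,E:wait,S:empty,W:wait | queues: N=0 E=1 S=0 W=1
Step 4 [EW]: N:wait,E:car3-GO,S:wait,W:car5-GO | queues: N=0 E=0 S=0 W=0
Car 2 crosses at step 2

2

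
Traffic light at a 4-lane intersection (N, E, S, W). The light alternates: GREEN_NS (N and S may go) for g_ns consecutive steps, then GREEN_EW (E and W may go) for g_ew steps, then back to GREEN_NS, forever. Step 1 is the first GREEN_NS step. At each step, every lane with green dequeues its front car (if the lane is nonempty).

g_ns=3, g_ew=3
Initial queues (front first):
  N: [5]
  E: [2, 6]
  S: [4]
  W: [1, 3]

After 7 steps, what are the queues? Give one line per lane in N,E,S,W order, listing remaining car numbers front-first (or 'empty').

Step 1 [NS]: N:car5-GO,E:wait,S:car4-GO,W:wait | queues: N=0 E=2 S=0 W=2
Step 2 [NS]: N:empty,E:wait,S:empty,W:wait | queues: N=0 E=2 S=0 W=2
Step 3 [NS]: N:empty,E:wait,S:empty,W:wait | queues: N=0 E=2 S=0 W=2
Step 4 [EW]: N:wait,E:car2-GO,S:wait,W:car1-GO | queues: N=0 E=1 S=0 W=1
Step 5 [EW]: N:wait,E:car6-GO,S:wait,W:car3-GO | queues: N=0 E=0 S=0 W=0

N: empty
E: empty
S: empty
W: empty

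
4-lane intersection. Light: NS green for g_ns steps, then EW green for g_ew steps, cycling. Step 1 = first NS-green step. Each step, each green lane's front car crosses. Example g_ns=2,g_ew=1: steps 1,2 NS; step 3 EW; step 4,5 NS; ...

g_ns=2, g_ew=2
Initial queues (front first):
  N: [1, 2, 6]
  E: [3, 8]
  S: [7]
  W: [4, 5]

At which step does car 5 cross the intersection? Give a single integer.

Step 1 [NS]: N:car1-GO,E:wait,S:car7-GO,W:wait | queues: N=2 E=2 S=0 W=2
Step 2 [NS]: N:car2-GO,E:wait,S:empty,W:wait | queues: N=1 E=2 S=0 W=2
Step 3 [EW]: N:wait,E:car3-GO,S:wait,W:car4-GO | queues: N=1 E=1 S=0 W=1
Step 4 [EW]: N:wait,E:car8-GO,S:wait,W:car5-GO | queues: N=1 E=0 S=0 W=0
Step 5 [NS]: N:car6-GO,E:wait,S:empty,W:wait | queues: N=0 E=0 S=0 W=0
Car 5 crosses at step 4

4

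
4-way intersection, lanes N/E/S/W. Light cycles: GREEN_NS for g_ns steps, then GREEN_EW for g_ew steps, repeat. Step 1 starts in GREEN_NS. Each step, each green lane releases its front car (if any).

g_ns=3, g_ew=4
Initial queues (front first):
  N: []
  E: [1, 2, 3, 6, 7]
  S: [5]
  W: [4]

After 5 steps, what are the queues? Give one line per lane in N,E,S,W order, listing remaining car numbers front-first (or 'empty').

Step 1 [NS]: N:empty,E:wait,S:car5-GO,W:wait | queues: N=0 E=5 S=0 W=1
Step 2 [NS]: N:empty,E:wait,S:empty,W:wait | queues: N=0 E=5 S=0 W=1
Step 3 [NS]: N:empty,E:wait,S:empty,W:wait | queues: N=0 E=5 S=0 W=1
Step 4 [EW]: N:wait,E:car1-GO,S:wait,W:car4-GO | queues: N=0 E=4 S=0 W=0
Step 5 [EW]: N:wait,E:car2-GO,S:wait,W:empty | queues: N=0 E=3 S=0 W=0

N: empty
E: 3 6 7
S: empty
W: empty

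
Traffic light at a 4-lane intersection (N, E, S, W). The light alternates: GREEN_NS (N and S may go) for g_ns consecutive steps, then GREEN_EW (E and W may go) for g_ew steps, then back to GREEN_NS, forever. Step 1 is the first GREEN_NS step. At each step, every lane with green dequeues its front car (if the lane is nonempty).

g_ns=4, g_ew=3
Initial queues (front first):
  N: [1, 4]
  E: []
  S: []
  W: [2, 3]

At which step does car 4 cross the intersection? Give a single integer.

Step 1 [NS]: N:car1-GO,E:wait,S:empty,W:wait | queues: N=1 E=0 S=0 W=2
Step 2 [NS]: N:car4-GO,E:wait,S:empty,W:wait | queues: N=0 E=0 S=0 W=2
Step 3 [NS]: N:empty,E:wait,S:empty,W:wait | queues: N=0 E=0 S=0 W=2
Step 4 [NS]: N:empty,E:wait,S:empty,W:wait | queues: N=0 E=0 S=0 W=2
Step 5 [EW]: N:wait,E:empty,S:wait,W:car2-GO | queues: N=0 E=0 S=0 W=1
Step 6 [EW]: N:wait,E:empty,S:wait,W:car3-GO | queues: N=0 E=0 S=0 W=0
Car 4 crosses at step 2

2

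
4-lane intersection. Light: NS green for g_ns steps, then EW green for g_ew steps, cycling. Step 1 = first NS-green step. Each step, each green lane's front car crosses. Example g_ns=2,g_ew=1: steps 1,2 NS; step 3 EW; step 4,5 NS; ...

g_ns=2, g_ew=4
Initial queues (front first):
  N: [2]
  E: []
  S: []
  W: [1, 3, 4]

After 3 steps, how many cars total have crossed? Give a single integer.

Step 1 [NS]: N:car2-GO,E:wait,S:empty,W:wait | queues: N=0 E=0 S=0 W=3
Step 2 [NS]: N:empty,E:wait,S:empty,W:wait | queues: N=0 E=0 S=0 W=3
Step 3 [EW]: N:wait,E:empty,S:wait,W:car1-GO | queues: N=0 E=0 S=0 W=2
Cars crossed by step 3: 2

Answer: 2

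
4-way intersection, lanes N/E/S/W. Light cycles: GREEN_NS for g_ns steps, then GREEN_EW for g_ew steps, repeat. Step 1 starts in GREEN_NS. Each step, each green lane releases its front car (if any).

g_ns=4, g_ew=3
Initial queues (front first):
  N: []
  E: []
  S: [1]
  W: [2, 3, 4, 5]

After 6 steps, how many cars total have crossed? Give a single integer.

Step 1 [NS]: N:empty,E:wait,S:car1-GO,W:wait | queues: N=0 E=0 S=0 W=4
Step 2 [NS]: N:empty,E:wait,S:empty,W:wait | queues: N=0 E=0 S=0 W=4
Step 3 [NS]: N:empty,E:wait,S:empty,W:wait | queues: N=0 E=0 S=0 W=4
Step 4 [NS]: N:empty,E:wait,S:empty,W:wait | queues: N=0 E=0 S=0 W=4
Step 5 [EW]: N:wait,E:empty,S:wait,W:car2-GO | queues: N=0 E=0 S=0 W=3
Step 6 [EW]: N:wait,E:empty,S:wait,W:car3-GO | queues: N=0 E=0 S=0 W=2
Cars crossed by step 6: 3

Answer: 3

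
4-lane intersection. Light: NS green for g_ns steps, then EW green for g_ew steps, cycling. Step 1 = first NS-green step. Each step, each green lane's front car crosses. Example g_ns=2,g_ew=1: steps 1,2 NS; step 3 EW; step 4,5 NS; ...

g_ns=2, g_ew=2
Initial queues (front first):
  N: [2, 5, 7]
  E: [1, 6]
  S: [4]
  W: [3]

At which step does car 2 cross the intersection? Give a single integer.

Step 1 [NS]: N:car2-GO,E:wait,S:car4-GO,W:wait | queues: N=2 E=2 S=0 W=1
Step 2 [NS]: N:car5-GO,E:wait,S:empty,W:wait | queues: N=1 E=2 S=0 W=1
Step 3 [EW]: N:wait,E:car1-GO,S:wait,W:car3-GO | queues: N=1 E=1 S=0 W=0
Step 4 [EW]: N:wait,E:car6-GO,S:wait,W:empty | queues: N=1 E=0 S=0 W=0
Step 5 [NS]: N:car7-GO,E:wait,S:empty,W:wait | queues: N=0 E=0 S=0 W=0
Car 2 crosses at step 1

1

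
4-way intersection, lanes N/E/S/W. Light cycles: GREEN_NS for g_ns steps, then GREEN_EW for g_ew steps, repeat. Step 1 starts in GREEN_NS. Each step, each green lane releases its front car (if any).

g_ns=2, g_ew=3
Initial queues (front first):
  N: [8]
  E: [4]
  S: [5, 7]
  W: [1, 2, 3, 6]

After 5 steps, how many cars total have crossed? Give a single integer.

Step 1 [NS]: N:car8-GO,E:wait,S:car5-GO,W:wait | queues: N=0 E=1 S=1 W=4
Step 2 [NS]: N:empty,E:wait,S:car7-GO,W:wait | queues: N=0 E=1 S=0 W=4
Step 3 [EW]: N:wait,E:car4-GO,S:wait,W:car1-GO | queues: N=0 E=0 S=0 W=3
Step 4 [EW]: N:wait,E:empty,S:wait,W:car2-GO | queues: N=0 E=0 S=0 W=2
Step 5 [EW]: N:wait,E:empty,S:wait,W:car3-GO | queues: N=0 E=0 S=0 W=1
Cars crossed by step 5: 7

Answer: 7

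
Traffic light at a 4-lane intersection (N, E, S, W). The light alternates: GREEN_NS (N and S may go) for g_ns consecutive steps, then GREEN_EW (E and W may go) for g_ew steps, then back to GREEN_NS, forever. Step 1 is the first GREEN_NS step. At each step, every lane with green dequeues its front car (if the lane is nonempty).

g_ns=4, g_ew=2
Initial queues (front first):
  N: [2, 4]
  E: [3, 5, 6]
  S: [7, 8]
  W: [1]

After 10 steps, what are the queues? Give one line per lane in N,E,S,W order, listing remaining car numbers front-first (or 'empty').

Step 1 [NS]: N:car2-GO,E:wait,S:car7-GO,W:wait | queues: N=1 E=3 S=1 W=1
Step 2 [NS]: N:car4-GO,E:wait,S:car8-GO,W:wait | queues: N=0 E=3 S=0 W=1
Step 3 [NS]: N:empty,E:wait,S:empty,W:wait | queues: N=0 E=3 S=0 W=1
Step 4 [NS]: N:empty,E:wait,S:empty,W:wait | queues: N=0 E=3 S=0 W=1
Step 5 [EW]: N:wait,E:car3-GO,S:wait,W:car1-GO | queues: N=0 E=2 S=0 W=0
Step 6 [EW]: N:wait,E:car5-GO,S:wait,W:empty | queues: N=0 E=1 S=0 W=0
Step 7 [NS]: N:empty,E:wait,S:empty,W:wait | queues: N=0 E=1 S=0 W=0
Step 8 [NS]: N:empty,E:wait,S:empty,W:wait | queues: N=0 E=1 S=0 W=0
Step 9 [NS]: N:empty,E:wait,S:empty,W:wait | queues: N=0 E=1 S=0 W=0
Step 10 [NS]: N:empty,E:wait,S:empty,W:wait | queues: N=0 E=1 S=0 W=0

N: empty
E: 6
S: empty
W: empty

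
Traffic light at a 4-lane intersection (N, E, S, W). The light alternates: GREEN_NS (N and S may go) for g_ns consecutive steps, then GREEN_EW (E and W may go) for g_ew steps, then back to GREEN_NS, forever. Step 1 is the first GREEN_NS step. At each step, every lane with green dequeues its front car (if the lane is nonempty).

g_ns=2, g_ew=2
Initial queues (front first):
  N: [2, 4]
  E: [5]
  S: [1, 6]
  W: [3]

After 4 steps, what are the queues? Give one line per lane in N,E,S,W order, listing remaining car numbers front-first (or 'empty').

Step 1 [NS]: N:car2-GO,E:wait,S:car1-GO,W:wait | queues: N=1 E=1 S=1 W=1
Step 2 [NS]: N:car4-GO,E:wait,S:car6-GO,W:wait | queues: N=0 E=1 S=0 W=1
Step 3 [EW]: N:wait,E:car5-GO,S:wait,W:car3-GO | queues: N=0 E=0 S=0 W=0

N: empty
E: empty
S: empty
W: empty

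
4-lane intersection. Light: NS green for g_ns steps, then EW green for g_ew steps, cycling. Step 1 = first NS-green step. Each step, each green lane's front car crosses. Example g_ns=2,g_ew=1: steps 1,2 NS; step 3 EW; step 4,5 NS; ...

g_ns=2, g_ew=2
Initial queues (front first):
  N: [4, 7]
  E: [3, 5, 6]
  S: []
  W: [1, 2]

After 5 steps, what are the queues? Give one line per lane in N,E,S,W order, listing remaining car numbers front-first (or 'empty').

Step 1 [NS]: N:car4-GO,E:wait,S:empty,W:wait | queues: N=1 E=3 S=0 W=2
Step 2 [NS]: N:car7-GO,E:wait,S:empty,W:wait | queues: N=0 E=3 S=0 W=2
Step 3 [EW]: N:wait,E:car3-GO,S:wait,W:car1-GO | queues: N=0 E=2 S=0 W=1
Step 4 [EW]: N:wait,E:car5-GO,S:wait,W:car2-GO | queues: N=0 E=1 S=0 W=0
Step 5 [NS]: N:empty,E:wait,S:empty,W:wait | queues: N=0 E=1 S=0 W=0

N: empty
E: 6
S: empty
W: empty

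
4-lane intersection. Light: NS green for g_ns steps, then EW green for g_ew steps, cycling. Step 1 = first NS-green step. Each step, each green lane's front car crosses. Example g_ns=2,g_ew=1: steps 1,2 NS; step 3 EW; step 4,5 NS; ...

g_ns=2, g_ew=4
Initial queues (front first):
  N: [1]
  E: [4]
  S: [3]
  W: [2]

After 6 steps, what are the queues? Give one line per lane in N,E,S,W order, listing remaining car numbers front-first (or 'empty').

Step 1 [NS]: N:car1-GO,E:wait,S:car3-GO,W:wait | queues: N=0 E=1 S=0 W=1
Step 2 [NS]: N:empty,E:wait,S:empty,W:wait | queues: N=0 E=1 S=0 W=1
Step 3 [EW]: N:wait,E:car4-GO,S:wait,W:car2-GO | queues: N=0 E=0 S=0 W=0

N: empty
E: empty
S: empty
W: empty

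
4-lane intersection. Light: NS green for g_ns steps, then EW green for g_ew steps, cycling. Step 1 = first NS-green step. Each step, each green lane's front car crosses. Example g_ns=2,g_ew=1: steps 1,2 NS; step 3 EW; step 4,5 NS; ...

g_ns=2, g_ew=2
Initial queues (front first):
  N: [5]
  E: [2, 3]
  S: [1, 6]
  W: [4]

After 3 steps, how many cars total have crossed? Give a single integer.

Answer: 5

Derivation:
Step 1 [NS]: N:car5-GO,E:wait,S:car1-GO,W:wait | queues: N=0 E=2 S=1 W=1
Step 2 [NS]: N:empty,E:wait,S:car6-GO,W:wait | queues: N=0 E=2 S=0 W=1
Step 3 [EW]: N:wait,E:car2-GO,S:wait,W:car4-GO | queues: N=0 E=1 S=0 W=0
Cars crossed by step 3: 5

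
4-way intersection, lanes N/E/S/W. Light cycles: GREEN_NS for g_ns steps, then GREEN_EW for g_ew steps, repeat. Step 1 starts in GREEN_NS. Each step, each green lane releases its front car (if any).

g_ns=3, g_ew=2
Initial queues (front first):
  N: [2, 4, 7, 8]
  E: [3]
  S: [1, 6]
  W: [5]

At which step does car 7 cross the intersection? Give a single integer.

Step 1 [NS]: N:car2-GO,E:wait,S:car1-GO,W:wait | queues: N=3 E=1 S=1 W=1
Step 2 [NS]: N:car4-GO,E:wait,S:car6-GO,W:wait | queues: N=2 E=1 S=0 W=1
Step 3 [NS]: N:car7-GO,E:wait,S:empty,W:wait | queues: N=1 E=1 S=0 W=1
Step 4 [EW]: N:wait,E:car3-GO,S:wait,W:car5-GO | queues: N=1 E=0 S=0 W=0
Step 5 [EW]: N:wait,E:empty,S:wait,W:empty | queues: N=1 E=0 S=0 W=0
Step 6 [NS]: N:car8-GO,E:wait,S:empty,W:wait | queues: N=0 E=0 S=0 W=0
Car 7 crosses at step 3

3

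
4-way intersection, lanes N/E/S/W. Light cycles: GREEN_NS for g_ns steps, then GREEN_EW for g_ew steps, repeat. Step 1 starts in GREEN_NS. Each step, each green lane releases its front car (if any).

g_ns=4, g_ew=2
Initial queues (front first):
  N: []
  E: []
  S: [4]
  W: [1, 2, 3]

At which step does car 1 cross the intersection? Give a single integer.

Step 1 [NS]: N:empty,E:wait,S:car4-GO,W:wait | queues: N=0 E=0 S=0 W=3
Step 2 [NS]: N:empty,E:wait,S:empty,W:wait | queues: N=0 E=0 S=0 W=3
Step 3 [NS]: N:empty,E:wait,S:empty,W:wait | queues: N=0 E=0 S=0 W=3
Step 4 [NS]: N:empty,E:wait,S:empty,W:wait | queues: N=0 E=0 S=0 W=3
Step 5 [EW]: N:wait,E:empty,S:wait,W:car1-GO | queues: N=0 E=0 S=0 W=2
Step 6 [EW]: N:wait,E:empty,S:wait,W:car2-GO | queues: N=0 E=0 S=0 W=1
Step 7 [NS]: N:empty,E:wait,S:empty,W:wait | queues: N=0 E=0 S=0 W=1
Step 8 [NS]: N:empty,E:wait,S:empty,W:wait | queues: N=0 E=0 S=0 W=1
Step 9 [NS]: N:empty,E:wait,S:empty,W:wait | queues: N=0 E=0 S=0 W=1
Step 10 [NS]: N:empty,E:wait,S:empty,W:wait | queues: N=0 E=0 S=0 W=1
Step 11 [EW]: N:wait,E:empty,S:wait,W:car3-GO | queues: N=0 E=0 S=0 W=0
Car 1 crosses at step 5

5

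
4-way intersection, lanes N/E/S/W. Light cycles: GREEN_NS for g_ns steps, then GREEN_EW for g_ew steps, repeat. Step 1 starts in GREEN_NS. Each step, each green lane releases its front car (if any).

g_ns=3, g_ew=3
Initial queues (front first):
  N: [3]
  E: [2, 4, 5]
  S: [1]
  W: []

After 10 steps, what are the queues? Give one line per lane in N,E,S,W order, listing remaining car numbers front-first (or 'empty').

Step 1 [NS]: N:car3-GO,E:wait,S:car1-GO,W:wait | queues: N=0 E=3 S=0 W=0
Step 2 [NS]: N:empty,E:wait,S:empty,W:wait | queues: N=0 E=3 S=0 W=0
Step 3 [NS]: N:empty,E:wait,S:empty,W:wait | queues: N=0 E=3 S=0 W=0
Step 4 [EW]: N:wait,E:car2-GO,S:wait,W:empty | queues: N=0 E=2 S=0 W=0
Step 5 [EW]: N:wait,E:car4-GO,S:wait,W:empty | queues: N=0 E=1 S=0 W=0
Step 6 [EW]: N:wait,E:car5-GO,S:wait,W:empty | queues: N=0 E=0 S=0 W=0

N: empty
E: empty
S: empty
W: empty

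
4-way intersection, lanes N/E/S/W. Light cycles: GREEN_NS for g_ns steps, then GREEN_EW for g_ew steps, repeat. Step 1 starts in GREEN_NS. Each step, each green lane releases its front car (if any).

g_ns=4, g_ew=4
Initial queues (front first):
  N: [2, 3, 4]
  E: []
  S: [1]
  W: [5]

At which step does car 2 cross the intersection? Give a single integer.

Step 1 [NS]: N:car2-GO,E:wait,S:car1-GO,W:wait | queues: N=2 E=0 S=0 W=1
Step 2 [NS]: N:car3-GO,E:wait,S:empty,W:wait | queues: N=1 E=0 S=0 W=1
Step 3 [NS]: N:car4-GO,E:wait,S:empty,W:wait | queues: N=0 E=0 S=0 W=1
Step 4 [NS]: N:empty,E:wait,S:empty,W:wait | queues: N=0 E=0 S=0 W=1
Step 5 [EW]: N:wait,E:empty,S:wait,W:car5-GO | queues: N=0 E=0 S=0 W=0
Car 2 crosses at step 1

1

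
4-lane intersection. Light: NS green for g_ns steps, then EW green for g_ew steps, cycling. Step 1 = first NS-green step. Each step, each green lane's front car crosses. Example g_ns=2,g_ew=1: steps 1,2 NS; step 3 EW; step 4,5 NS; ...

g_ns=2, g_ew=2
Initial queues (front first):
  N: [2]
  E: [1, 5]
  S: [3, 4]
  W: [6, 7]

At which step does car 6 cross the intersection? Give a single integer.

Step 1 [NS]: N:car2-GO,E:wait,S:car3-GO,W:wait | queues: N=0 E=2 S=1 W=2
Step 2 [NS]: N:empty,E:wait,S:car4-GO,W:wait | queues: N=0 E=2 S=0 W=2
Step 3 [EW]: N:wait,E:car1-GO,S:wait,W:car6-GO | queues: N=0 E=1 S=0 W=1
Step 4 [EW]: N:wait,E:car5-GO,S:wait,W:car7-GO | queues: N=0 E=0 S=0 W=0
Car 6 crosses at step 3

3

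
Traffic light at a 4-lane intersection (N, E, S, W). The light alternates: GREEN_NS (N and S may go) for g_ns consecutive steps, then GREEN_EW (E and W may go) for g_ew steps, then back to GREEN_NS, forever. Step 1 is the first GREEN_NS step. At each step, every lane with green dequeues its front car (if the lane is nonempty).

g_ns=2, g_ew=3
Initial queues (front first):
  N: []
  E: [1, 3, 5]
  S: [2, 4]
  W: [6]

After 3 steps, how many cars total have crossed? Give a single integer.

Step 1 [NS]: N:empty,E:wait,S:car2-GO,W:wait | queues: N=0 E=3 S=1 W=1
Step 2 [NS]: N:empty,E:wait,S:car4-GO,W:wait | queues: N=0 E=3 S=0 W=1
Step 3 [EW]: N:wait,E:car1-GO,S:wait,W:car6-GO | queues: N=0 E=2 S=0 W=0
Cars crossed by step 3: 4

Answer: 4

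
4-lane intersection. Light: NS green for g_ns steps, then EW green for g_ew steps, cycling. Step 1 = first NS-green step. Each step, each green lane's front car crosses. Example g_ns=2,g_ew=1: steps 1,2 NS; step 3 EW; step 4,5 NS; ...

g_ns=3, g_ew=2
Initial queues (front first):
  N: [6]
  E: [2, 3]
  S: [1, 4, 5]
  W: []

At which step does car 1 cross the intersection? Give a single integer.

Step 1 [NS]: N:car6-GO,E:wait,S:car1-GO,W:wait | queues: N=0 E=2 S=2 W=0
Step 2 [NS]: N:empty,E:wait,S:car4-GO,W:wait | queues: N=0 E=2 S=1 W=0
Step 3 [NS]: N:empty,E:wait,S:car5-GO,W:wait | queues: N=0 E=2 S=0 W=0
Step 4 [EW]: N:wait,E:car2-GO,S:wait,W:empty | queues: N=0 E=1 S=0 W=0
Step 5 [EW]: N:wait,E:car3-GO,S:wait,W:empty | queues: N=0 E=0 S=0 W=0
Car 1 crosses at step 1

1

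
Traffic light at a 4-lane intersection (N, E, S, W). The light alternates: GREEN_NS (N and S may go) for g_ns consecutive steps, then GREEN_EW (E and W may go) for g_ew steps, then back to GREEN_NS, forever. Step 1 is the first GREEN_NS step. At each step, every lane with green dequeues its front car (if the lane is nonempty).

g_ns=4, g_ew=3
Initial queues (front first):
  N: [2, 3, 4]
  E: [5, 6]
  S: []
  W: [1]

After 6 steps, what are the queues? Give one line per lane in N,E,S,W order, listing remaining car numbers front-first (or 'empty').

Step 1 [NS]: N:car2-GO,E:wait,S:empty,W:wait | queues: N=2 E=2 S=0 W=1
Step 2 [NS]: N:car3-GO,E:wait,S:empty,W:wait | queues: N=1 E=2 S=0 W=1
Step 3 [NS]: N:car4-GO,E:wait,S:empty,W:wait | queues: N=0 E=2 S=0 W=1
Step 4 [NS]: N:empty,E:wait,S:empty,W:wait | queues: N=0 E=2 S=0 W=1
Step 5 [EW]: N:wait,E:car5-GO,S:wait,W:car1-GO | queues: N=0 E=1 S=0 W=0
Step 6 [EW]: N:wait,E:car6-GO,S:wait,W:empty | queues: N=0 E=0 S=0 W=0

N: empty
E: empty
S: empty
W: empty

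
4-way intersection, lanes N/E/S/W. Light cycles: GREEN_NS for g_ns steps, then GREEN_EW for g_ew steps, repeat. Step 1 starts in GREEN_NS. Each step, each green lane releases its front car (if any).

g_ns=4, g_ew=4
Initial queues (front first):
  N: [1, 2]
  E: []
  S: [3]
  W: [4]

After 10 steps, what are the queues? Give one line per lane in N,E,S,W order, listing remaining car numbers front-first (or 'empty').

Step 1 [NS]: N:car1-GO,E:wait,S:car3-GO,W:wait | queues: N=1 E=0 S=0 W=1
Step 2 [NS]: N:car2-GO,E:wait,S:empty,W:wait | queues: N=0 E=0 S=0 W=1
Step 3 [NS]: N:empty,E:wait,S:empty,W:wait | queues: N=0 E=0 S=0 W=1
Step 4 [NS]: N:empty,E:wait,S:empty,W:wait | queues: N=0 E=0 S=0 W=1
Step 5 [EW]: N:wait,E:empty,S:wait,W:car4-GO | queues: N=0 E=0 S=0 W=0

N: empty
E: empty
S: empty
W: empty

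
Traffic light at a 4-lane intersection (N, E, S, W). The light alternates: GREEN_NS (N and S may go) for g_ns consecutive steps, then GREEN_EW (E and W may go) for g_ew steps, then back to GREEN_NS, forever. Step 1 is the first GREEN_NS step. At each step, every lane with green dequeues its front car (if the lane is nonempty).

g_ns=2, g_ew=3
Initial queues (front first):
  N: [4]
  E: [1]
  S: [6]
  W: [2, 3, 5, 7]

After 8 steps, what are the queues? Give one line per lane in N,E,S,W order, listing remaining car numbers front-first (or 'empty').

Step 1 [NS]: N:car4-GO,E:wait,S:car6-GO,W:wait | queues: N=0 E=1 S=0 W=4
Step 2 [NS]: N:empty,E:wait,S:empty,W:wait | queues: N=0 E=1 S=0 W=4
Step 3 [EW]: N:wait,E:car1-GO,S:wait,W:car2-GO | queues: N=0 E=0 S=0 W=3
Step 4 [EW]: N:wait,E:empty,S:wait,W:car3-GO | queues: N=0 E=0 S=0 W=2
Step 5 [EW]: N:wait,E:empty,S:wait,W:car5-GO | queues: N=0 E=0 S=0 W=1
Step 6 [NS]: N:empty,E:wait,S:empty,W:wait | queues: N=0 E=0 S=0 W=1
Step 7 [NS]: N:empty,E:wait,S:empty,W:wait | queues: N=0 E=0 S=0 W=1
Step 8 [EW]: N:wait,E:empty,S:wait,W:car7-GO | queues: N=0 E=0 S=0 W=0

N: empty
E: empty
S: empty
W: empty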